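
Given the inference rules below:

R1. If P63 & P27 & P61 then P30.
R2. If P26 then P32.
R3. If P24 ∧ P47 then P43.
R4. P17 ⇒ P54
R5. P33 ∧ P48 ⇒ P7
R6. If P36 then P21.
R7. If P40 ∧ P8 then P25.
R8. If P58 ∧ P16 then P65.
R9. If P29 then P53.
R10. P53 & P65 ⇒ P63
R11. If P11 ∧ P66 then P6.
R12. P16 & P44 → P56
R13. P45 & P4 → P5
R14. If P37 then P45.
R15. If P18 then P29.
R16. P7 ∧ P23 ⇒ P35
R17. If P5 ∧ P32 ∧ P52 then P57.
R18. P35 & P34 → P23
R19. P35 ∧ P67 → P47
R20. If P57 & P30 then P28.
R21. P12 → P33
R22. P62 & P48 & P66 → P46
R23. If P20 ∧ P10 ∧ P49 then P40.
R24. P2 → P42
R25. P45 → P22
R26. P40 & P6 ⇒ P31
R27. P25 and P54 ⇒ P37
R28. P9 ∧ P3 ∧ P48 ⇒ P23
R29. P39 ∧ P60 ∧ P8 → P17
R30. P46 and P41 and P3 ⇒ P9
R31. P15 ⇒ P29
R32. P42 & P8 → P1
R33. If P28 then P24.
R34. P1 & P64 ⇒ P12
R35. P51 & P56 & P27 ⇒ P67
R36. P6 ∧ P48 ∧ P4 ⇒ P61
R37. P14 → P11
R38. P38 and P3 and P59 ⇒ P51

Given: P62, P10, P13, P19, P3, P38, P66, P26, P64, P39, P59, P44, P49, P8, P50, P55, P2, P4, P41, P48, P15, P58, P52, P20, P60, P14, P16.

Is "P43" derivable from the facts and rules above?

No

Forward chaining from the given facts derives: P32, P65, P56, P46, P40, P42, P17, P9, P29, P1, P12, P11, P51, P54, P25, P53, P63, P6, P33, P31, P37, P23, P61, P7, P45, P35, P22, P5, P57.
The only rule concluding P43 is R3, which needs P24; that is never established.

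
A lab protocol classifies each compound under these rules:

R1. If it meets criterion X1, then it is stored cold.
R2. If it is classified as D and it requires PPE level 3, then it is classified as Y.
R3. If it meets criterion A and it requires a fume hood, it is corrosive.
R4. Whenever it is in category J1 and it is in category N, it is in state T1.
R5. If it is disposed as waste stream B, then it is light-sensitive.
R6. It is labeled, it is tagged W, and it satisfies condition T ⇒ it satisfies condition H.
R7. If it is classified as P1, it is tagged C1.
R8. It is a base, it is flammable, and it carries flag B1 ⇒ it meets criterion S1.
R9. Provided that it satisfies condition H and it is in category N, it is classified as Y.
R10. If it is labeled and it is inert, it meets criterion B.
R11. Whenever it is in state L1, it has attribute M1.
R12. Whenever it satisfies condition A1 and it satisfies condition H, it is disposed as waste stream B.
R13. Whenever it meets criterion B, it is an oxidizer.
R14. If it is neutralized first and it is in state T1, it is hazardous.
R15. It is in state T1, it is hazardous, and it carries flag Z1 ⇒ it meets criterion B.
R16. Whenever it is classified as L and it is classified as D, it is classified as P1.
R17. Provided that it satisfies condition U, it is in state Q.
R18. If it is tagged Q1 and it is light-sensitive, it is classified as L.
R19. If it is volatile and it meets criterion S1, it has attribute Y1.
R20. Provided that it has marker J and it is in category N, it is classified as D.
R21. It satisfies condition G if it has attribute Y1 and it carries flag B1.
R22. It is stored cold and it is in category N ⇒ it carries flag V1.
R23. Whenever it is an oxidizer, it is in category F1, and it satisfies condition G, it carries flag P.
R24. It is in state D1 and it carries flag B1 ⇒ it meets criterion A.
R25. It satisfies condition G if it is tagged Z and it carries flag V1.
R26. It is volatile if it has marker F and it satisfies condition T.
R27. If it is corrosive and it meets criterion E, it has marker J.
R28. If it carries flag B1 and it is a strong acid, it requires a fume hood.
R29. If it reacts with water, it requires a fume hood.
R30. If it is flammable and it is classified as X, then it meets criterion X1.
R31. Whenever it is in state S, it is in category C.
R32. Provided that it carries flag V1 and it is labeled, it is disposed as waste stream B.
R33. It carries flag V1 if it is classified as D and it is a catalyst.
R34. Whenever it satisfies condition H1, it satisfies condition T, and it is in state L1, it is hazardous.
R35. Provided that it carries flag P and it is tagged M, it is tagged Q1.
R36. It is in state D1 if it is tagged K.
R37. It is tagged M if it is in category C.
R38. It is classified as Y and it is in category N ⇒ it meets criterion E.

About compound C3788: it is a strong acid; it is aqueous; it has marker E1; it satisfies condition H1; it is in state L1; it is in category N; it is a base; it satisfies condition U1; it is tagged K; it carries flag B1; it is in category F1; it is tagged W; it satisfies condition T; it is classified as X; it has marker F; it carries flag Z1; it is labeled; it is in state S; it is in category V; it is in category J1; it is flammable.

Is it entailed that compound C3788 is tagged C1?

By R4 (it is in category J1, it is in category N): it is in state T1.
By R6 (it is labeled, it is tagged W, it satisfies condition T): it satisfies condition H.
By R8 (it is a base, it is flammable, it carries flag B1): it meets criterion S1.
By R9 (it satisfies condition H, it is in category N): it is classified as Y.
By R26 (it has marker F, it satisfies condition T): it is volatile.
By R28 (it carries flag B1, it is a strong acid): it requires a fume hood.
By R30 (it is flammable, it is classified as X): it meets criterion X1.
By R31 (it is in state S): it is in category C.
By R34 (it satisfies condition H1, it satisfies condition T, it is in state L1): it is hazardous.
By R36 (it is tagged K): it is in state D1.
By R37 (it is in category C): it is tagged M.
By R38 (it is classified as Y, it is in category N): it meets criterion E.
By R1 (it meets criterion X1): it is stored cold.
By R15 (it is in state T1, it is hazardous, it carries flag Z1): it meets criterion B.
By R19 (it is volatile, it meets criterion S1): it has attribute Y1.
By R21 (it has attribute Y1, it carries flag B1): it satisfies condition G.
By R22 (it is stored cold, it is in category N): it carries flag V1.
By R24 (it is in state D1, it carries flag B1): it meets criterion A.
By R32 (it carries flag V1, it is labeled): it is disposed as waste stream B.
By R3 (it meets criterion A, it requires a fume hood): it is corrosive.
By R5 (it is disposed as waste stream B): it is light-sensitive.
By R13 (it meets criterion B): it is an oxidizer.
By R23 (it is an oxidizer, it is in category F1, it satisfies condition G): it carries flag P.
By R27 (it is corrosive, it meets criterion E): it has marker J.
By R35 (it carries flag P, it is tagged M): it is tagged Q1.
By R18 (it is tagged Q1, it is light-sensitive): it is classified as L.
By R20 (it has marker J, it is in category N): it is classified as D.
By R16 (it is classified as L, it is classified as D): it is classified as P1.
By R7 (it is classified as P1): it is tagged C1.

Yes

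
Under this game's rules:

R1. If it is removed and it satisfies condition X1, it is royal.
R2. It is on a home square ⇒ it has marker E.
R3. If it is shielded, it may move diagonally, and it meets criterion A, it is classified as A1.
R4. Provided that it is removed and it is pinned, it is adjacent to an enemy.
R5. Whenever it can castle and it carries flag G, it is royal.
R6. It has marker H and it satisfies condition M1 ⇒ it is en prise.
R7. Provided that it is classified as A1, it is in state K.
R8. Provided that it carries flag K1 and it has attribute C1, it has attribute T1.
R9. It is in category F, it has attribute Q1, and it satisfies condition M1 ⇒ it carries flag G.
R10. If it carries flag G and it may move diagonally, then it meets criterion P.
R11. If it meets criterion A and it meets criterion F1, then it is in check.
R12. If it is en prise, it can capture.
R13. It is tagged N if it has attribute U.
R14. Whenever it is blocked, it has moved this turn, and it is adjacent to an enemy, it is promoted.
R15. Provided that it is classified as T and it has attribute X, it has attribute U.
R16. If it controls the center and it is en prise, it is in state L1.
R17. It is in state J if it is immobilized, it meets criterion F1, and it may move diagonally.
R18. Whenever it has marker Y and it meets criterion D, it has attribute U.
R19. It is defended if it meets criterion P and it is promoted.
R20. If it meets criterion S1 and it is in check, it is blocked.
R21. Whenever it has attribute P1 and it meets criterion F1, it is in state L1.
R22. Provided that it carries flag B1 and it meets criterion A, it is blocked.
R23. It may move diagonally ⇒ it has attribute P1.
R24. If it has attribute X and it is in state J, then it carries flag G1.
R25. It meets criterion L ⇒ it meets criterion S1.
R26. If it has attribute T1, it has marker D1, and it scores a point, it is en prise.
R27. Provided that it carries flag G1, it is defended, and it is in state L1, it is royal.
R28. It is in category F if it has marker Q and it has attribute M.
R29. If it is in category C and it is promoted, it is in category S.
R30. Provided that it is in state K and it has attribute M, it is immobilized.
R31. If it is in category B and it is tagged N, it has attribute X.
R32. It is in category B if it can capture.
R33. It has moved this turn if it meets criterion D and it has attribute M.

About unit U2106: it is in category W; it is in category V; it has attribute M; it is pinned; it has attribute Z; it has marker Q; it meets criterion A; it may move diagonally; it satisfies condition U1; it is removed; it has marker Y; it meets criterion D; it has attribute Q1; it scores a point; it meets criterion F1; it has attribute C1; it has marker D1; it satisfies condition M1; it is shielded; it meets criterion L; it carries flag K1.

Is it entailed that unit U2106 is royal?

Yes

By R3 (it is shielded, it may move diagonally, it meets criterion A): it is classified as A1.
By R4 (it is removed, it is pinned): it is adjacent to an enemy.
By R7 (it is classified as A1): it is in state K.
By R8 (it carries flag K1, it has attribute C1): it has attribute T1.
By R11 (it meets criterion A, it meets criterion F1): it is in check.
By R18 (it has marker Y, it meets criterion D): it has attribute U.
By R23 (it may move diagonally): it has attribute P1.
By R25 (it meets criterion L): it meets criterion S1.
By R26 (it has attribute T1, it has marker D1, it scores a point): it is en prise.
By R28 (it has marker Q, it has attribute M): it is in category F.
By R30 (it is in state K, it has attribute M): it is immobilized.
By R33 (it meets criterion D, it has attribute M): it has moved this turn.
By R9 (it is in category F, it has attribute Q1, it satisfies condition M1): it carries flag G.
By R10 (it carries flag G, it may move diagonally): it meets criterion P.
By R12 (it is en prise): it can capture.
By R13 (it has attribute U): it is tagged N.
By R17 (it is immobilized, it meets criterion F1, it may move diagonally): it is in state J.
By R20 (it meets criterion S1, it is in check): it is blocked.
By R21 (it has attribute P1, it meets criterion F1): it is in state L1.
By R32 (it can capture): it is in category B.
By R14 (it is blocked, it has moved this turn, it is adjacent to an enemy): it is promoted.
By R19 (it meets criterion P, it is promoted): it is defended.
By R31 (it is in category B, it is tagged N): it has attribute X.
By R24 (it has attribute X, it is in state J): it carries flag G1.
By R27 (it carries flag G1, it is defended, it is in state L1): it is royal.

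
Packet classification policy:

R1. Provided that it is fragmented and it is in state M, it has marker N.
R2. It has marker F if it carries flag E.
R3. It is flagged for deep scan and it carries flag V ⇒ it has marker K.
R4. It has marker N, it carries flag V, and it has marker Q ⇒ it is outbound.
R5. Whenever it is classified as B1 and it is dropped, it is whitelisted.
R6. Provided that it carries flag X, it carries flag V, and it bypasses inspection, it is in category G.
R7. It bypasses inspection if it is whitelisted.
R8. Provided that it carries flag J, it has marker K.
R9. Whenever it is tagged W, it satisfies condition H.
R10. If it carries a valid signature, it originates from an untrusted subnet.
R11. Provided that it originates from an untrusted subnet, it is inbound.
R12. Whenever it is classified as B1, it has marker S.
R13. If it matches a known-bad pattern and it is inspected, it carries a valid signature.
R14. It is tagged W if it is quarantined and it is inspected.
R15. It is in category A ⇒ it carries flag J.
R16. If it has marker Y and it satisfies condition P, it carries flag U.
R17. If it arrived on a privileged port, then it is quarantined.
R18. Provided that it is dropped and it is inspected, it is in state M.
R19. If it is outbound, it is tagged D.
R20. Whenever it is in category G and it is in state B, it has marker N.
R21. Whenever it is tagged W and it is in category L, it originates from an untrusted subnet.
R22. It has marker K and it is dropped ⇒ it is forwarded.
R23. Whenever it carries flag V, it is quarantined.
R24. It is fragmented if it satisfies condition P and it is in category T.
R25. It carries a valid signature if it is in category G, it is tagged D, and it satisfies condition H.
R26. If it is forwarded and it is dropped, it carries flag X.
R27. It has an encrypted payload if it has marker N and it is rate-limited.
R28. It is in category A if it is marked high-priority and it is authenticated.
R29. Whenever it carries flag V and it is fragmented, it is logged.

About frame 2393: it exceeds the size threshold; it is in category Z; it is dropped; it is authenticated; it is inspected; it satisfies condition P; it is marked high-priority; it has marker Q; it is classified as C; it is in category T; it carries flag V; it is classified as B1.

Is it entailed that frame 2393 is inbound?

By R5 (it is classified as B1, it is dropped): it is whitelisted.
By R7 (it is whitelisted): it bypasses inspection.
By R18 (it is dropped, it is inspected): it is in state M.
By R23 (it carries flag V): it is quarantined.
By R24 (it satisfies condition P, it is in category T): it is fragmented.
By R28 (it is marked high-priority, it is authenticated): it is in category A.
By R1 (it is fragmented, it is in state M): it has marker N.
By R4 (it has marker N, it carries flag V, it has marker Q): it is outbound.
By R14 (it is quarantined, it is inspected): it is tagged W.
By R15 (it is in category A): it carries flag J.
By R19 (it is outbound): it is tagged D.
By R8 (it carries flag J): it has marker K.
By R9 (it is tagged W): it satisfies condition H.
By R22 (it has marker K, it is dropped): it is forwarded.
By R26 (it is forwarded, it is dropped): it carries flag X.
By R6 (it carries flag X, it carries flag V, it bypasses inspection): it is in category G.
By R25 (it is in category G, it is tagged D, it satisfies condition H): it carries a valid signature.
By R10 (it carries a valid signature): it originates from an untrusted subnet.
By R11 (it originates from an untrusted subnet): it is inbound.

Yes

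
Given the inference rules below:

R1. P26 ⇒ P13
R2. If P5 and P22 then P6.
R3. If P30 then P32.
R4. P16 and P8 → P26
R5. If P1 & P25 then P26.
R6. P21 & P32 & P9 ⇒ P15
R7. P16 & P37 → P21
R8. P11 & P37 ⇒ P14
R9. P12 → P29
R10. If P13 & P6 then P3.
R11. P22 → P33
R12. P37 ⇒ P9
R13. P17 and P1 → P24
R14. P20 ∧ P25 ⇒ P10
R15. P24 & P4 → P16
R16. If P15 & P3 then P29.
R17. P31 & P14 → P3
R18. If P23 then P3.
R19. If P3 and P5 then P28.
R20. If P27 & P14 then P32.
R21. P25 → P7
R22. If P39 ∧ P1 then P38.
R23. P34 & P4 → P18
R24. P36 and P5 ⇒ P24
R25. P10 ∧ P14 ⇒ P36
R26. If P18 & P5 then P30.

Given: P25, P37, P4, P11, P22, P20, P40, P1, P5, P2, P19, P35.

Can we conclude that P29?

No

Forward chaining from the given facts derives: P6, P26, P14, P33, P9, P10, P7, P36, P13, P3, P28, P24, P16, P21.
Rules concluding P29: R9 needs P12; R16 needs P15 — none of these are established.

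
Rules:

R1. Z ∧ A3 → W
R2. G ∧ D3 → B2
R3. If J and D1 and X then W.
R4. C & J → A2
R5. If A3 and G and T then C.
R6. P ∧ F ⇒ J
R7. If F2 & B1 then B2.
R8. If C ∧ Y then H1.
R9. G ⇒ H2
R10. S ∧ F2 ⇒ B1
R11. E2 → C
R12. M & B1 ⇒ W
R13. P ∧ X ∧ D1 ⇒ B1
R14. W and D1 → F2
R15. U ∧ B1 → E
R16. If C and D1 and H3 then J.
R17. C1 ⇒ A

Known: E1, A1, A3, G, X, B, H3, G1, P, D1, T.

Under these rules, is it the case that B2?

Yes

C  (by R5: A3, G, T)
B1  (by R13: P, X, D1)
J  (by R16: C, D1, H3)
W  (by R3: J, D1, X)
F2  (by R14: W, D1)
B2  (by R7: F2, B1)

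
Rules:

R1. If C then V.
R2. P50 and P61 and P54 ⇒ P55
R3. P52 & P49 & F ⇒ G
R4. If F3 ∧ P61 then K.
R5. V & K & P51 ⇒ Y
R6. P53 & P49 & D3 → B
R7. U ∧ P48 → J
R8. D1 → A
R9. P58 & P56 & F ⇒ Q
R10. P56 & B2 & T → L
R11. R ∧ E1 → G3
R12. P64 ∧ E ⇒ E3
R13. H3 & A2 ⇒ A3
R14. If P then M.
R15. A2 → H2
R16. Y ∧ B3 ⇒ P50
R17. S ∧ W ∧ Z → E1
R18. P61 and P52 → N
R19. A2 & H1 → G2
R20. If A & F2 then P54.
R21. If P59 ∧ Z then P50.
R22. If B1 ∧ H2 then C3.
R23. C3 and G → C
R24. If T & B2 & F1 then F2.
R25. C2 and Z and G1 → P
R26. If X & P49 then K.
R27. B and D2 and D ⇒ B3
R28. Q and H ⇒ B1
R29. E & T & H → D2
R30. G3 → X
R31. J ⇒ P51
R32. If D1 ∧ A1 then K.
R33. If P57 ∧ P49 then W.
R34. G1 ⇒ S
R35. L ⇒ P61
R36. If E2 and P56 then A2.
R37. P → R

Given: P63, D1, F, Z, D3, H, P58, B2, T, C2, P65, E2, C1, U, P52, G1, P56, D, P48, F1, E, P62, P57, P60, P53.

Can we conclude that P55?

Forward chaining from the given facts derives: J, A, Q, L, F2, P, B1, D2, P51, S, P61, A2, R, M, H2, N, P54, C3.
The only rule concluding P55 is R2, which needs P50; that is never established.

No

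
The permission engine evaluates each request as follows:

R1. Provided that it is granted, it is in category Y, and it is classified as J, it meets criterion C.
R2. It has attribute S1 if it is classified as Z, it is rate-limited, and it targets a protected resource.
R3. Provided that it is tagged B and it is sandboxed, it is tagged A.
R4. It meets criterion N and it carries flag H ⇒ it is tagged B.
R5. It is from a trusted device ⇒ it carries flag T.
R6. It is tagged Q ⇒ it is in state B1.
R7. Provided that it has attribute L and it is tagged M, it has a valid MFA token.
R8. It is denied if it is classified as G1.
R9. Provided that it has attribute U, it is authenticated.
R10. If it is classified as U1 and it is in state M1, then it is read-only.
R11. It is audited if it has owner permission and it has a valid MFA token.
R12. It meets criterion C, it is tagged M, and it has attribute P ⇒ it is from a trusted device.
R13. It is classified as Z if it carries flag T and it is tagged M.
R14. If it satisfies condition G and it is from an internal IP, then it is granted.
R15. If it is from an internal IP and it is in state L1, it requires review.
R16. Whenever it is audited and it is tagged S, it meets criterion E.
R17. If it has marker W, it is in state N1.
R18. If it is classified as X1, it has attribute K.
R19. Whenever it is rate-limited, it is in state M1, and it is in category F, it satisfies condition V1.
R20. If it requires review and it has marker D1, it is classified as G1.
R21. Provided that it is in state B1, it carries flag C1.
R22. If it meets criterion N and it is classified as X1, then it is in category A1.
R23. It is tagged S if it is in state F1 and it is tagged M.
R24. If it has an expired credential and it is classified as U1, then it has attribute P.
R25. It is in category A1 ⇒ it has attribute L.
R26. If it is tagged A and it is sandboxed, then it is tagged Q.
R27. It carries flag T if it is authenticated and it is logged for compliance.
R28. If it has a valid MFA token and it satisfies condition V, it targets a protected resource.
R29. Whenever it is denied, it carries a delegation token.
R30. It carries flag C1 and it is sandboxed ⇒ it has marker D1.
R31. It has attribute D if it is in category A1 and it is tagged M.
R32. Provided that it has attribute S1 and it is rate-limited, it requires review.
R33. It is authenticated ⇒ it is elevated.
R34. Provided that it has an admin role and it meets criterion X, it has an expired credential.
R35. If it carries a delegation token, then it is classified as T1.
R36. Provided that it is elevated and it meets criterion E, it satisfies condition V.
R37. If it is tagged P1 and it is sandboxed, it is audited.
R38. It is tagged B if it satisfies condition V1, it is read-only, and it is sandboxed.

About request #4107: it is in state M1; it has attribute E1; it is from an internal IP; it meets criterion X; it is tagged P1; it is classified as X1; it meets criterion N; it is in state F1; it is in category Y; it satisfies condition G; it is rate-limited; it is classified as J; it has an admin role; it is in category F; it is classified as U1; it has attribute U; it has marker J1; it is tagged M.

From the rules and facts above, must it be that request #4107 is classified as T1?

No

Forward chaining from the given facts derives: is authenticated, is read-only, is granted, has attribute K, satisfies condition V1, is in category A1, is tagged S, has attribute L, has attribute D, is elevated, has an expired credential, meets criterion C, has a valid MFA token, has attribute P, is from a trusted device, carries flag T, is classified as Z.
The only rule concluding "it is classified as T1" is R35, which needs "it carries a delegation token"; that is never established.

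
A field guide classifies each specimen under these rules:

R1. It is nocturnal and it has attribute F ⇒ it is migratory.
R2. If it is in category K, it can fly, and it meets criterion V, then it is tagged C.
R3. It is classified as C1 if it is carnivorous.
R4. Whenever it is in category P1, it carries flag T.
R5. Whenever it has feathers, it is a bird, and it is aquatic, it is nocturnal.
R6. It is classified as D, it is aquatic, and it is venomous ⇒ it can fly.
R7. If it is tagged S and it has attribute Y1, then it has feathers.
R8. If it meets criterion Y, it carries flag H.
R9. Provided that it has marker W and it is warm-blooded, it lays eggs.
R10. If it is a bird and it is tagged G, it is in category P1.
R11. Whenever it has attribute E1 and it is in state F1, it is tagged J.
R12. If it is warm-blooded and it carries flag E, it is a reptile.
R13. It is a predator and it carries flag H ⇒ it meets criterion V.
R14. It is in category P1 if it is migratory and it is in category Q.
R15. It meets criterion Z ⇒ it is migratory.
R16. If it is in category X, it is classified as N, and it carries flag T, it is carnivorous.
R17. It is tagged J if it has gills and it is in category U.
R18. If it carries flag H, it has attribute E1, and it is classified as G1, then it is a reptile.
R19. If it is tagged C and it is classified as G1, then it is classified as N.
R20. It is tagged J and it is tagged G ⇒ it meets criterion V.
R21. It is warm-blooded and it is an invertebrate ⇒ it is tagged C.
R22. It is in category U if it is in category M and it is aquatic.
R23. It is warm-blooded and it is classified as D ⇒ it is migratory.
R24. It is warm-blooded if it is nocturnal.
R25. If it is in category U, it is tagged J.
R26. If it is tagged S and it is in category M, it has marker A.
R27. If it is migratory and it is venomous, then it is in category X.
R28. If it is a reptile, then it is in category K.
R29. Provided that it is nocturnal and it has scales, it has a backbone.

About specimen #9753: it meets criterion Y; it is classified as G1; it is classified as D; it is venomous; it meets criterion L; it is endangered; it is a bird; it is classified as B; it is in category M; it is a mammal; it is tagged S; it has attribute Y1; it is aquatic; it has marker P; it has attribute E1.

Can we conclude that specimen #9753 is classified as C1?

No

Forward chaining from the given facts derives: can fly, has feathers, carries flag H, is a reptile, is in category U, is tagged J, has marker A, is in category K, is nocturnal, is warm-blooded, is migratory, is in category X.
The only rule concluding "it is classified as C1" is R3, which needs "it is carnivorous"; that is never established.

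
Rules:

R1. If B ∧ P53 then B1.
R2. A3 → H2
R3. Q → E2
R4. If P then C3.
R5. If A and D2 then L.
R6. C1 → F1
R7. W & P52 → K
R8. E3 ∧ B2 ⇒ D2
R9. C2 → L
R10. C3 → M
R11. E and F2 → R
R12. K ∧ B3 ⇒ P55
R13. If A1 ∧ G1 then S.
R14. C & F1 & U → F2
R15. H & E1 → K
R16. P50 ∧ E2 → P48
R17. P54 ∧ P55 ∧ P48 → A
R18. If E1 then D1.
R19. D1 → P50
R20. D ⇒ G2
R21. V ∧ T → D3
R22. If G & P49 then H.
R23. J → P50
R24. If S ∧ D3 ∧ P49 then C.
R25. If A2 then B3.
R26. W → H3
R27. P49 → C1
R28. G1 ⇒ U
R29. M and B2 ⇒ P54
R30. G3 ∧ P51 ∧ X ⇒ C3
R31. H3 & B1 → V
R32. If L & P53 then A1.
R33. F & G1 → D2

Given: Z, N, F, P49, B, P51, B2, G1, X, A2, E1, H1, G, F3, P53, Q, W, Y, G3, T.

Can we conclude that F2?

Yes

B1  (by R1: B, P53)
E2  (by R3: Q)
D1  (by R18: E1)
P50  (by R19: D1)
H  (by R22: G, P49)
B3  (by R25: A2)
H3  (by R26: W)
C1  (by R27: P49)
U  (by R28: G1)
C3  (by R30: G3, P51, X)
V  (by R31: H3, B1)
D2  (by R33: F, G1)
F1  (by R6: C1)
M  (by R10: C3)
K  (by R15: H, E1)
P48  (by R16: P50, E2)
D3  (by R21: V, T)
P54  (by R29: M, B2)
P55  (by R12: K, B3)
A  (by R17: P54, P55, P48)
L  (by R5: A, D2)
A1  (by R32: L, P53)
S  (by R13: A1, G1)
C  (by R24: S, D3, P49)
F2  (by R14: C, F1, U)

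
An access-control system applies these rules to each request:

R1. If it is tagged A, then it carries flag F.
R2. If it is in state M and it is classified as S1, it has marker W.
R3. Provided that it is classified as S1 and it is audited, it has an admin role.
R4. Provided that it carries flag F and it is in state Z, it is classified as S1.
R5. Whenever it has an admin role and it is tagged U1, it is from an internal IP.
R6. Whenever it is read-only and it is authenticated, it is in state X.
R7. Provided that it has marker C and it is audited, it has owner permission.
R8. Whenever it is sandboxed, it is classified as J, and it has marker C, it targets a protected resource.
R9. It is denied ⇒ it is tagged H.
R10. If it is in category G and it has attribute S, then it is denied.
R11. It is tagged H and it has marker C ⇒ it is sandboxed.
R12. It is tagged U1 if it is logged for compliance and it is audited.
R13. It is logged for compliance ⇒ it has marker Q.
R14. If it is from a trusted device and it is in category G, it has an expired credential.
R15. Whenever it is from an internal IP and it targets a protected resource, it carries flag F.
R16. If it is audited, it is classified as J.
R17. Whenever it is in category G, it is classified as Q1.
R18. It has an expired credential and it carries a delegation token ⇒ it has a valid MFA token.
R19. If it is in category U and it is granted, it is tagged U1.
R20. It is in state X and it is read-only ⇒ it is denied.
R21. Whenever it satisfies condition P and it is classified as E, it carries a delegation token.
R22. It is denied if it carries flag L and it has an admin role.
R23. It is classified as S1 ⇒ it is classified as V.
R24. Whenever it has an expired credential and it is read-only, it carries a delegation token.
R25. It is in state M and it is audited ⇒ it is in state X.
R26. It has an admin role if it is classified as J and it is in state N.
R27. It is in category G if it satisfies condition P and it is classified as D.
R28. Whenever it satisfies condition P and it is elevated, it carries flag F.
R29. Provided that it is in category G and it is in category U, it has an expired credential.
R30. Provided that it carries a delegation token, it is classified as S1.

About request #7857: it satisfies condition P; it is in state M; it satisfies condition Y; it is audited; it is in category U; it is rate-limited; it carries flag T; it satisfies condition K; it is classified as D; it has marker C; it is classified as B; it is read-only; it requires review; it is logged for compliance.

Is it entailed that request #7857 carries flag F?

Yes

By R12 (it is logged for compliance, it is audited): it is tagged U1.
By R16 (it is audited): it is classified as J.
By R25 (it is in state M, it is audited): it is in state X.
By R27 (it satisfies condition P, it is classified as D): it is in category G.
By R29 (it is in category G, it is in category U): it has an expired credential.
By R20 (it is in state X, it is read-only): it is denied.
By R24 (it has an expired credential, it is read-only): it carries a delegation token.
By R30 (it carries a delegation token): it is classified as S1.
By R3 (it is classified as S1, it is audited): it has an admin role.
By R5 (it has an admin role, it is tagged U1): it is from an internal IP.
By R9 (it is denied): it is tagged H.
By R11 (it is tagged H, it has marker C): it is sandboxed.
By R8 (it is sandboxed, it is classified as J, it has marker C): it targets a protected resource.
By R15 (it is from an internal IP, it targets a protected resource): it carries flag F.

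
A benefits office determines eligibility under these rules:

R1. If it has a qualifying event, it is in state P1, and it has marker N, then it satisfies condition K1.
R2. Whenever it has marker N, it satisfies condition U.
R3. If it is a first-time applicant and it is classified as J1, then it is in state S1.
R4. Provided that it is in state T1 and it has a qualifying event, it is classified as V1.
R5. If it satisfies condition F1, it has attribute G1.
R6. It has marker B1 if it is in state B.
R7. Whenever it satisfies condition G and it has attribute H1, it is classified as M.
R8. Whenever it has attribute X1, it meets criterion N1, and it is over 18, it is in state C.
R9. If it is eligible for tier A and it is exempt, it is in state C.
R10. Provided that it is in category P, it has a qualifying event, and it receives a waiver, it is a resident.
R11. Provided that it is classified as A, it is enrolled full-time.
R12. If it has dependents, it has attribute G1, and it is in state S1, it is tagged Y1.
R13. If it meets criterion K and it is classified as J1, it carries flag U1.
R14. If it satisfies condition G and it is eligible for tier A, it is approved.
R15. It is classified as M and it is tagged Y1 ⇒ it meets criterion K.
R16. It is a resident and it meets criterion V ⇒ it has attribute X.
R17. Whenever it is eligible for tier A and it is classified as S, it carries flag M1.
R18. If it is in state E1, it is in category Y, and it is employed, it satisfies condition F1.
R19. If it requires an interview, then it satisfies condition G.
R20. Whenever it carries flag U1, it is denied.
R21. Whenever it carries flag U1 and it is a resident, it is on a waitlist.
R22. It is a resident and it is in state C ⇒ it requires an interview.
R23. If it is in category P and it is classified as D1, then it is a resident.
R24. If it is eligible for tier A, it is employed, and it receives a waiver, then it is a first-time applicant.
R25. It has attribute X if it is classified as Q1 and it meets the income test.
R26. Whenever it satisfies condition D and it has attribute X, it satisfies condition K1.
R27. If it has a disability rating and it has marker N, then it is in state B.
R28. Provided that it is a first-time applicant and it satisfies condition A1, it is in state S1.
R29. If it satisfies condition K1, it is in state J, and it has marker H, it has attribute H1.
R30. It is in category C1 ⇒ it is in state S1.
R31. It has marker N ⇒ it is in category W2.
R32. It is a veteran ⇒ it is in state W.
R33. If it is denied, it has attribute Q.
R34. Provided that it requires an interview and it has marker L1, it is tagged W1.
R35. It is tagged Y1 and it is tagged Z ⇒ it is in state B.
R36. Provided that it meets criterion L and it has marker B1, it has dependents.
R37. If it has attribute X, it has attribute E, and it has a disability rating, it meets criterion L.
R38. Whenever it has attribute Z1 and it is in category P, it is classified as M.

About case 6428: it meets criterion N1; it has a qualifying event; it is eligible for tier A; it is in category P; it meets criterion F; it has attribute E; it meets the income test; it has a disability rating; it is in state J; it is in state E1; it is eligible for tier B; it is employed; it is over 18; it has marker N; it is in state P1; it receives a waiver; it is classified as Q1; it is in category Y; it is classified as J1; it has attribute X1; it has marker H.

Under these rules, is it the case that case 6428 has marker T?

No

Forward chaining from the given facts derives: satisfies condition K1, satisfies condition U, is in state C, is a resident, satisfies condition F1, requires an interview, is a first-time applicant, has attribute X, is in state B, has attribute H1, is in category W2, meets criterion L, is in state S1, has attribute G1, has marker B1, satisfies condition G, has dependents, is classified as M, is tagged Y1, is approved, meets criterion K, carries flag U1, is denied, is on a waitlist, has attribute Q.
No rule has "it has marker T" as its conclusion, and it is not among the given facts.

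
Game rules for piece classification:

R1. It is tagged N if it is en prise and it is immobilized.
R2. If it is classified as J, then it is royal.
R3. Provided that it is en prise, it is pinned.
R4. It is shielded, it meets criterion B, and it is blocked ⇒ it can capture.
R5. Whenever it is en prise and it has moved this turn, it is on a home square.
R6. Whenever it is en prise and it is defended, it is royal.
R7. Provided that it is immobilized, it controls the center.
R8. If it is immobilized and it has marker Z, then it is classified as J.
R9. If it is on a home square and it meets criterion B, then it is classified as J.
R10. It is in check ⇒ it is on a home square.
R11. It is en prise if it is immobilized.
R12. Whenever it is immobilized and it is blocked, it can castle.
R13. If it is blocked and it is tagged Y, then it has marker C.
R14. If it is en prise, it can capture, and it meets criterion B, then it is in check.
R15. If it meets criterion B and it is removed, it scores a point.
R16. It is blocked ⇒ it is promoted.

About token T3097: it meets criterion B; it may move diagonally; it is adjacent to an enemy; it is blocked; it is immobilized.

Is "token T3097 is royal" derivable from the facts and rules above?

No

Forward chaining from the given facts derives: controls the center, is en prise, can castle, is promoted, is tagged N, is pinned.
Rules concluding "it is royal": R2 needs "it is classified as J"; R6 needs "it is defended" — none of these are established.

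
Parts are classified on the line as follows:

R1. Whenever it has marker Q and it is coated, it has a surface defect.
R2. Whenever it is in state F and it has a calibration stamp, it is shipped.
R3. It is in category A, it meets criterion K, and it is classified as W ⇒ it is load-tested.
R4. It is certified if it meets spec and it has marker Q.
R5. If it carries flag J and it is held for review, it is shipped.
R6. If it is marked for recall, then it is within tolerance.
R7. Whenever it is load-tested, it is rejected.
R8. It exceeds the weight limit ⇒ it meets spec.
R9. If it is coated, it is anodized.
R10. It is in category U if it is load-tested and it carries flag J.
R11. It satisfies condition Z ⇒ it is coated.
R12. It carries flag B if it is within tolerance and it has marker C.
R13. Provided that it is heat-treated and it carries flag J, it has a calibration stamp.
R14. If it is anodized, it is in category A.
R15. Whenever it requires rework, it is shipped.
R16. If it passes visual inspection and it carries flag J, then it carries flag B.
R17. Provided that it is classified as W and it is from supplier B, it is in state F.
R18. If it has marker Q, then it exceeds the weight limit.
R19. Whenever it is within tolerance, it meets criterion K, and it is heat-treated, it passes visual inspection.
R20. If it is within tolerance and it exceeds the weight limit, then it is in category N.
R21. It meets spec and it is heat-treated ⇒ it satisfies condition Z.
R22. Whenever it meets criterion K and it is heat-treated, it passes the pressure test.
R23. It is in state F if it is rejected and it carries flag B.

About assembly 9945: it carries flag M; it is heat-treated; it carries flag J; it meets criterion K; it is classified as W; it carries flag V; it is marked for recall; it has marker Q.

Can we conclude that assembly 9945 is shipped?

Yes

By R6 (it is marked for recall): it is within tolerance.
By R13 (it is heat-treated, it carries flag J): it has a calibration stamp.
By R18 (it has marker Q): it exceeds the weight limit.
By R19 (it is within tolerance, it meets criterion K, it is heat-treated): it passes visual inspection.
By R8 (it exceeds the weight limit): it meets spec.
By R16 (it passes visual inspection, it carries flag J): it carries flag B.
By R21 (it meets spec, it is heat-treated): it satisfies condition Z.
By R11 (it satisfies condition Z): it is coated.
By R9 (it is coated): it is anodized.
By R14 (it is anodized): it is in category A.
By R3 (it is in category A, it meets criterion K, it is classified as W): it is load-tested.
By R7 (it is load-tested): it is rejected.
By R23 (it is rejected, it carries flag B): it is in state F.
By R2 (it is in state F, it has a calibration stamp): it is shipped.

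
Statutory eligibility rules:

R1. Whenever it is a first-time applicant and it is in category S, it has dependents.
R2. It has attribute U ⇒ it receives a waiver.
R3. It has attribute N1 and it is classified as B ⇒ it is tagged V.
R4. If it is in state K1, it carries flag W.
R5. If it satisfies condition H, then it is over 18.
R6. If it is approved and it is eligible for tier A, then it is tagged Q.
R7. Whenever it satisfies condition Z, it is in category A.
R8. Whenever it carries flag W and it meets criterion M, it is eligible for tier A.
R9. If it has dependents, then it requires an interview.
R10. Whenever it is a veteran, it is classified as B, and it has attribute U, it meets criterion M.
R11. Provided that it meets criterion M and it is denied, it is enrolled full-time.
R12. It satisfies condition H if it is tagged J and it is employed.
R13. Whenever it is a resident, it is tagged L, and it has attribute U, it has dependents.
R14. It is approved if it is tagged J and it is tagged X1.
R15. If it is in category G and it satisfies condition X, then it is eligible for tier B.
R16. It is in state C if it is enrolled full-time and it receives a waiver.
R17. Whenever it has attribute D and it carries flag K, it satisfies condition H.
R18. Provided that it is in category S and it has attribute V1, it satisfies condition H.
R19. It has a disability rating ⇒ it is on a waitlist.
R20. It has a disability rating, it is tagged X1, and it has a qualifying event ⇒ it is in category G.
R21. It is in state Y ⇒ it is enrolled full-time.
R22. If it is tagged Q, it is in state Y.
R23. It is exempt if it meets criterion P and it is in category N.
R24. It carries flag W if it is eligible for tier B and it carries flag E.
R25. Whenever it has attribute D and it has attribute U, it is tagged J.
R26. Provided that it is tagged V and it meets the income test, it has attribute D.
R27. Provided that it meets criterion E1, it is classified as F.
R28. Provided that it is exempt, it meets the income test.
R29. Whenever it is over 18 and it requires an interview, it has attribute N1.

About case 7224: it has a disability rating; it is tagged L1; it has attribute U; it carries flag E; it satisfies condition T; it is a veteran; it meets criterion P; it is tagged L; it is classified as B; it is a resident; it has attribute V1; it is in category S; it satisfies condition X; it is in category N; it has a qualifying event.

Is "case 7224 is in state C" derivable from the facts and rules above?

Forward chaining from the given facts derives: receives a waiver, meets criterion M, has dependents, satisfies condition H, is on a waitlist, is exempt, meets the income test, is over 18, requires an interview, has attribute N1, is tagged V, has attribute D, is tagged J.
The only rule concluding "it is in state C" is R16, which needs "it is enrolled full-time"; that is never established.

No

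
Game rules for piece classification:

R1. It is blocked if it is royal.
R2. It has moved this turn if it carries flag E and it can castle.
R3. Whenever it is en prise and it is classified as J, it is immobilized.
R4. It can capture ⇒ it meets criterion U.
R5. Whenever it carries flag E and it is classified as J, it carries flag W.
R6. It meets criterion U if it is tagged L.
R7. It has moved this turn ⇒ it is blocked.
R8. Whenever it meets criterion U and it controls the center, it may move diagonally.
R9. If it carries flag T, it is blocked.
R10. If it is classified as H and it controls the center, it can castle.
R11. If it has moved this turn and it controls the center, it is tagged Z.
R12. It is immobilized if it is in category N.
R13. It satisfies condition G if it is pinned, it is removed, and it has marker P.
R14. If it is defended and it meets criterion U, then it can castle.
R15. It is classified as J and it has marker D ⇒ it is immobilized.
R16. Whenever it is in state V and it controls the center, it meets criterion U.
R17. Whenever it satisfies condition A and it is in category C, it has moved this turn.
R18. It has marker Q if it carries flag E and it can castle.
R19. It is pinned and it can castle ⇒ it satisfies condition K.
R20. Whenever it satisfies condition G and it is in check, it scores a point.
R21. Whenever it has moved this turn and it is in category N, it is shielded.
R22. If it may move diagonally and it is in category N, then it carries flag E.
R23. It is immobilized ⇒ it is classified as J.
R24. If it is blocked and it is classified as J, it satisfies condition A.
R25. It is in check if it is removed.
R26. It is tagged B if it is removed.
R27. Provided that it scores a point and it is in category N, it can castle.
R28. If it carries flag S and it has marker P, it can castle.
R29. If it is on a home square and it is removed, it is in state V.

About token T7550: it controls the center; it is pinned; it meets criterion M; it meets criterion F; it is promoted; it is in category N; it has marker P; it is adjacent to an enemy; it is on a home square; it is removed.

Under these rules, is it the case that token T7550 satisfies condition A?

Yes

By R12 (it is in category N): it is immobilized.
By R13 (it is pinned, it is removed, it has marker P): it satisfies condition G.
By R23 (it is immobilized): it is classified as J.
By R25 (it is removed): it is in check.
By R29 (it is on a home square, it is removed): it is in state V.
By R16 (it is in state V, it controls the center): it meets criterion U.
By R20 (it satisfies condition G, it is in check): it scores a point.
By R27 (it scores a point, it is in category N): it can castle.
By R8 (it meets criterion U, it controls the center): it may move diagonally.
By R22 (it may move diagonally, it is in category N): it carries flag E.
By R2 (it carries flag E, it can castle): it has moved this turn.
By R7 (it has moved this turn): it is blocked.
By R24 (it is blocked, it is classified as J): it satisfies condition A.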